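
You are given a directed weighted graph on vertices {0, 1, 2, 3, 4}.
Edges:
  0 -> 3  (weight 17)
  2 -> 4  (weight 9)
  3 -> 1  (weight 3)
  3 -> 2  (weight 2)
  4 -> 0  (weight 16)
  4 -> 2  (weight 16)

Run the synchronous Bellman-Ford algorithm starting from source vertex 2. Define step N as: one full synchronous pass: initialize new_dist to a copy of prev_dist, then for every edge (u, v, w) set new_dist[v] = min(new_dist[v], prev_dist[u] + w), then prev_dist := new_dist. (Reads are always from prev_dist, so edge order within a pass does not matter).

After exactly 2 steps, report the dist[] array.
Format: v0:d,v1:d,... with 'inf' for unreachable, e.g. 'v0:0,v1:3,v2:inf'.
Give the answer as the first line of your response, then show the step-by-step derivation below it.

v0:25,v1:inf,v2:0,v3:inf,v4:9

step 1: dist = v0:inf,v1:inf,v2:0,v3:inf,v4:9
step 2: dist = v0:25,v1:inf,v2:0,v3:inf,v4:9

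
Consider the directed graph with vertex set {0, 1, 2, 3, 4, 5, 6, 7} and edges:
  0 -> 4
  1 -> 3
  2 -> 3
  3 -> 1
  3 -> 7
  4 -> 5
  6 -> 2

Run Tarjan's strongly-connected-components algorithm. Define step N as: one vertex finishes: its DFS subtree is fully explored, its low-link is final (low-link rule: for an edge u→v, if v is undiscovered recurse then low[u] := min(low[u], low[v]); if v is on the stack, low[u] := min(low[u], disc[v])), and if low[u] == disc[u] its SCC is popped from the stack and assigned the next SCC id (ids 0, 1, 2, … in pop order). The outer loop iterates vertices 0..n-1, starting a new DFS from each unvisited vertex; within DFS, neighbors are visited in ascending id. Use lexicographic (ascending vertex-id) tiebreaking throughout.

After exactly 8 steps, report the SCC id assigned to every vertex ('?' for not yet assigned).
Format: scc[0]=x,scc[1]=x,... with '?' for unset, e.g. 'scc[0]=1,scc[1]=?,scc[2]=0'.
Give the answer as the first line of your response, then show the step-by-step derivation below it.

scc[0]=2,scc[1]=4,scc[2]=5,scc[3]=4,scc[4]=1,scc[5]=0,scc[6]=6,scc[7]=3

step 1: low=(low[0]=0,low[1]=?,low[2]=?,low[3]=?,low[4]=1,low[5]=2,low[6]=?,low[7]=?); scc=(scc[0]=?,scc[1]=?,scc[2]=?,scc[3]=?,scc[4]=?,scc[5]=0,scc[6]=?,scc[7]=?)
step 2: low=(low[0]=0,low[1]=?,low[2]=?,low[3]=?,low[4]=1,low[5]=2,low[6]=?,low[7]=?); scc=(scc[0]=?,scc[1]=?,scc[2]=?,scc[3]=?,scc[4]=1,scc[5]=0,scc[6]=?,scc[7]=?)
step 3: low=(low[0]=0,low[1]=?,low[2]=?,low[3]=?,low[4]=1,low[5]=2,low[6]=?,low[7]=?); scc=(scc[0]=2,scc[1]=?,scc[2]=?,scc[3]=?,scc[4]=1,scc[5]=0,scc[6]=?,scc[7]=?)
step 4: low=(low[0]=0,low[1]=3,low[2]=?,low[3]=3,low[4]=1,low[5]=2,low[6]=?,low[7]=5); scc=(scc[0]=2,scc[1]=?,scc[2]=?,scc[3]=?,scc[4]=1,scc[5]=0,scc[6]=?,scc[7]=3)
step 5: low=(low[0]=0,low[1]=3,low[2]=?,low[3]=3,low[4]=1,low[5]=2,low[6]=?,low[7]=5); scc=(scc[0]=2,scc[1]=?,scc[2]=?,scc[3]=?,scc[4]=1,scc[5]=0,scc[6]=?,scc[7]=3)
step 6: low=(low[0]=0,low[1]=3,low[2]=?,low[3]=3,low[4]=1,low[5]=2,low[6]=?,low[7]=5); scc=(scc[0]=2,scc[1]=4,scc[2]=?,scc[3]=4,scc[4]=1,scc[5]=0,scc[6]=?,scc[7]=3)
step 7: low=(low[0]=0,low[1]=3,low[2]=6,low[3]=3,low[4]=1,low[5]=2,low[6]=?,low[7]=5); scc=(scc[0]=2,scc[1]=4,scc[2]=5,scc[3]=4,scc[4]=1,scc[5]=0,scc[6]=?,scc[7]=3)
step 8: low=(low[0]=0,low[1]=3,low[2]=6,low[3]=3,low[4]=1,low[5]=2,low[6]=7,low[7]=5); scc=(scc[0]=2,scc[1]=4,scc[2]=5,scc[3]=4,scc[4]=1,scc[5]=0,scc[6]=6,scc[7]=3)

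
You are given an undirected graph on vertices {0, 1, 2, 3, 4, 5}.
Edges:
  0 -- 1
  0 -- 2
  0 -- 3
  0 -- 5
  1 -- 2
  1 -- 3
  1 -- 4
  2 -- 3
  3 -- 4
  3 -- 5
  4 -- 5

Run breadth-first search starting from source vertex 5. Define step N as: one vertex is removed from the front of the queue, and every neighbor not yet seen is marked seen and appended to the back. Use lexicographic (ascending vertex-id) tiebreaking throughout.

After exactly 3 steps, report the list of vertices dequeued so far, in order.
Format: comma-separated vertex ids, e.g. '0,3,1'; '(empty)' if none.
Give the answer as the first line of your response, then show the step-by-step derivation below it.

5,0,3

step 1: dequeue 5; queue=[0,3,4]; order=5
step 2: dequeue 0; queue=[3,4,1,2]; order=5,0
step 3: dequeue 3; queue=[4,1,2]; order=5,0,3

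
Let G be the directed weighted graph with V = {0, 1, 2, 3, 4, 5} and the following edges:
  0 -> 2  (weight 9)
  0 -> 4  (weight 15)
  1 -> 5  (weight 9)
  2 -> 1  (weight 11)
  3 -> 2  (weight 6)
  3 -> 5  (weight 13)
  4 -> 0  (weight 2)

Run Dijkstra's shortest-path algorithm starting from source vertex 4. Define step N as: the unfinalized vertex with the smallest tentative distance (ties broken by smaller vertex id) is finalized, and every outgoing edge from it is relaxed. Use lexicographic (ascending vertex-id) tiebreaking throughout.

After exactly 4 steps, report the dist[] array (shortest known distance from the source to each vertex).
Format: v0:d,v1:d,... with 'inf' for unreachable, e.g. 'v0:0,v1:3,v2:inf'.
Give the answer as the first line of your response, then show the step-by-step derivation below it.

v0:2,v1:22,v2:11,v3:inf,v4:0,v5:31

step 1: dist = v0:2,v1:inf,v2:inf,v3:inf,v4:0,v5:inf
step 2: dist = v0:2,v1:inf,v2:11,v3:inf,v4:0,v5:inf
step 3: dist = v0:2,v1:22,v2:11,v3:inf,v4:0,v5:inf
step 4: dist = v0:2,v1:22,v2:11,v3:inf,v4:0,v5:31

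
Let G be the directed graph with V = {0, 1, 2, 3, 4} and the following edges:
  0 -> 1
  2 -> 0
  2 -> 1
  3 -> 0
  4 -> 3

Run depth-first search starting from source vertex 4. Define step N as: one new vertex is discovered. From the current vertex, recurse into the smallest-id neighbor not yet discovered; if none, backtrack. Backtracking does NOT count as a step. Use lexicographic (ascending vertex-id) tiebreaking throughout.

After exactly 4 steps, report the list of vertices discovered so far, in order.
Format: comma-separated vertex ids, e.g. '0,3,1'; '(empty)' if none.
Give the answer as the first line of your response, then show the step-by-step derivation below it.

4,3,0,1

step 1: discover 4; path=4; order=4
step 2: discover 3; path=4>3; order=4,3
step 3: discover 0; path=4>3>0; order=4,3,0
step 4: discover 1; path=4>3>0>1; order=4,3,0,1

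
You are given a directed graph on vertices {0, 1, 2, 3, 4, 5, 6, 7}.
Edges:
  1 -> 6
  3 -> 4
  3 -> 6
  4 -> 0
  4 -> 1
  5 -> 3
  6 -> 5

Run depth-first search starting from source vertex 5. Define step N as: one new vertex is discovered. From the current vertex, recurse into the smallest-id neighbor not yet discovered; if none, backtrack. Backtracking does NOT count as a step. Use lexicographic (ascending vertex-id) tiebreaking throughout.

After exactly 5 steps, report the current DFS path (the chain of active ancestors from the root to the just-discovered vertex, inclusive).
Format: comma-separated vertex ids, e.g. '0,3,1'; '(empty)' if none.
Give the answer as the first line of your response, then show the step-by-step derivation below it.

5,3,4,1

step 1: discover 5; path=5; order=5
step 2: discover 3; path=5>3; order=5,3
step 3: discover 4; path=5>3>4; order=5,3,4
step 4: discover 0; path=5>3>4>0; order=5,3,4,0
step 5: discover 1; path=5>3>4>1; order=5,3,4,0,1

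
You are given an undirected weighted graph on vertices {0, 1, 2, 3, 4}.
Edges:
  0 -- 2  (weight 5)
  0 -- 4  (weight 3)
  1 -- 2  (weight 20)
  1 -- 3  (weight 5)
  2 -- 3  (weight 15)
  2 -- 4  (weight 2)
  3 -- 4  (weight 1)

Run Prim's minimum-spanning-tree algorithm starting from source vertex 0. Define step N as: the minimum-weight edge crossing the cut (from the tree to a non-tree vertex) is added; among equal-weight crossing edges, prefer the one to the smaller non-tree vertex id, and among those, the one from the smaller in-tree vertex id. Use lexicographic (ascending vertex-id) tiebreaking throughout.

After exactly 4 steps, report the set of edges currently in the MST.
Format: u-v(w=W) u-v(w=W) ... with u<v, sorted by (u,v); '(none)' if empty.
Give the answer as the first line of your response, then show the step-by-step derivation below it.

0-4(w=3) 1-3(w=5) 2-4(w=2) 3-4(w=1)

step 1: add edge 0-4 (w=3); MST = {0-4(w=3)}
step 2: add edge 3-4 (w=1); MST = {0-4(w=3) 3-4(w=1)}
step 3: add edge 2-4 (w=2); MST = {0-4(w=3) 2-4(w=2) 3-4(w=1)}
step 4: add edge 1-3 (w=5); MST = {0-4(w=3) 1-3(w=5) 2-4(w=2) 3-4(w=1)}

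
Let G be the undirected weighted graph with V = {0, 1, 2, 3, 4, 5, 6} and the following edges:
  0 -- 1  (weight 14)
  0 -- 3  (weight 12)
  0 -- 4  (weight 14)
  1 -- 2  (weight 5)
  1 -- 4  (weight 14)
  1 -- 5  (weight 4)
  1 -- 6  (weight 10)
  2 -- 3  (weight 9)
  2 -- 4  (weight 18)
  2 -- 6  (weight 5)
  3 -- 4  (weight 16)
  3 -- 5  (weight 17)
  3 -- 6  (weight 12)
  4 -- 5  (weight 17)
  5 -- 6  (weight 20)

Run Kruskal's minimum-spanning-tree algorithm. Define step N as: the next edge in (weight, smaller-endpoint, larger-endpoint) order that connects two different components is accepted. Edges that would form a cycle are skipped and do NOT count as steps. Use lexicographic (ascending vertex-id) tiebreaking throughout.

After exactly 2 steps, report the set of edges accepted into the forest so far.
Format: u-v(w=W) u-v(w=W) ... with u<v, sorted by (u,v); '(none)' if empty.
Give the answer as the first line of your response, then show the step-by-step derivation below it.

1-2(w=5) 1-5(w=4)

step 1: add edge 1-5 (w=4); MST = {1-5(w=4)}
step 2: add edge 1-2 (w=5); MST = {1-2(w=5) 1-5(w=4)}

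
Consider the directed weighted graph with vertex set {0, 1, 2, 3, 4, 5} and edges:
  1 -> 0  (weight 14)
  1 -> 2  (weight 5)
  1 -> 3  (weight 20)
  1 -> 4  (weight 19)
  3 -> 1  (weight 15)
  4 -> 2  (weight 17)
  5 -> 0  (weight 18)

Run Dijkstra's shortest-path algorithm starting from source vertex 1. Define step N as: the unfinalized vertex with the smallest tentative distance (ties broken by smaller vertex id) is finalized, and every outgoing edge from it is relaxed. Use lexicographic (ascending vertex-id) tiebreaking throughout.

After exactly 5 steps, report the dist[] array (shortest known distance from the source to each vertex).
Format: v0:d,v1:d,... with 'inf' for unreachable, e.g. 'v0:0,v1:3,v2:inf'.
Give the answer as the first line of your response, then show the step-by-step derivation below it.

v0:14,v1:0,v2:5,v3:20,v4:19,v5:inf

step 1: dist = v0:14,v1:0,v2:5,v3:20,v4:19,v5:inf
step 2: dist = v0:14,v1:0,v2:5,v3:20,v4:19,v5:inf
step 3: dist = v0:14,v1:0,v2:5,v3:20,v4:19,v5:inf
step 4: dist = v0:14,v1:0,v2:5,v3:20,v4:19,v5:inf
step 5: dist = v0:14,v1:0,v2:5,v3:20,v4:19,v5:inf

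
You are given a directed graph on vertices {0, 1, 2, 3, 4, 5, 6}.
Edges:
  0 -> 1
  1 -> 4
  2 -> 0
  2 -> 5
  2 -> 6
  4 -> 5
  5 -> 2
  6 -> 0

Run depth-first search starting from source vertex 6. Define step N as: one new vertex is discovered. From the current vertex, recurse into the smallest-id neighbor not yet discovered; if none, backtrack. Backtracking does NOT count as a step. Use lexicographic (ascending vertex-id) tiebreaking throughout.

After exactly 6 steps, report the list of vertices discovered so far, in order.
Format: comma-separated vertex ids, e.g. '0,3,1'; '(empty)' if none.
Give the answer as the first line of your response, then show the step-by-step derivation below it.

6,0,1,4,5,2

step 1: discover 6; path=6; order=6
step 2: discover 0; path=6>0; order=6,0
step 3: discover 1; path=6>0>1; order=6,0,1
step 4: discover 4; path=6>0>1>4; order=6,0,1,4
step 5: discover 5; path=6>0>1>4>5; order=6,0,1,4,5
step 6: discover 2; path=6>0>1>4>5>2; order=6,0,1,4,5,2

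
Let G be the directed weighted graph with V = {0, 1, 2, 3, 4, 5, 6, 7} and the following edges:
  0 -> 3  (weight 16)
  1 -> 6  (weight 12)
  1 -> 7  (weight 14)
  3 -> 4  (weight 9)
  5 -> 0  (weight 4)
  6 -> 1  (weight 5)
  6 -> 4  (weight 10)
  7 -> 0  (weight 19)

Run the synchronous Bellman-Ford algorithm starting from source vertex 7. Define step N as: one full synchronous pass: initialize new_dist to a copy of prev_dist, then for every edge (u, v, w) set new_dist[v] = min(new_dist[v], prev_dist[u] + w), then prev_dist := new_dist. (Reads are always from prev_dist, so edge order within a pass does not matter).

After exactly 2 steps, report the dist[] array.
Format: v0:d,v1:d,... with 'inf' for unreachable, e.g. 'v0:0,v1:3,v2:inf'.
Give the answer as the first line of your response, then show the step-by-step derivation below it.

v0:19,v1:inf,v2:inf,v3:35,v4:inf,v5:inf,v6:inf,v7:0

step 1: dist = v0:19,v1:inf,v2:inf,v3:inf,v4:inf,v5:inf,v6:inf,v7:0
step 2: dist = v0:19,v1:inf,v2:inf,v3:35,v4:inf,v5:inf,v6:inf,v7:0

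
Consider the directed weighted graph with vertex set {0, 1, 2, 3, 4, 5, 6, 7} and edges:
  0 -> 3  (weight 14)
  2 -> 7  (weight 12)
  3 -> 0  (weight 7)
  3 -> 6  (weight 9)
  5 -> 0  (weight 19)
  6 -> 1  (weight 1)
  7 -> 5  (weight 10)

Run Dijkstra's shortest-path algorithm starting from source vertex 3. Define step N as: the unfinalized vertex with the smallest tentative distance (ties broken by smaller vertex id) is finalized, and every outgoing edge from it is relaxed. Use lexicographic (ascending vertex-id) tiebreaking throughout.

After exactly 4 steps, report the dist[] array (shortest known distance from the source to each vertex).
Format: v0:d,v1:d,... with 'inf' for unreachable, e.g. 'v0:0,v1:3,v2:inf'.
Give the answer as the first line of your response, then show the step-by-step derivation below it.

v0:7,v1:10,v2:inf,v3:0,v4:inf,v5:inf,v6:9,v7:inf

step 1: dist = v0:7,v1:inf,v2:inf,v3:0,v4:inf,v5:inf,v6:9,v7:inf
step 2: dist = v0:7,v1:inf,v2:inf,v3:0,v4:inf,v5:inf,v6:9,v7:inf
step 3: dist = v0:7,v1:10,v2:inf,v3:0,v4:inf,v5:inf,v6:9,v7:inf
step 4: dist = v0:7,v1:10,v2:inf,v3:0,v4:inf,v5:inf,v6:9,v7:inf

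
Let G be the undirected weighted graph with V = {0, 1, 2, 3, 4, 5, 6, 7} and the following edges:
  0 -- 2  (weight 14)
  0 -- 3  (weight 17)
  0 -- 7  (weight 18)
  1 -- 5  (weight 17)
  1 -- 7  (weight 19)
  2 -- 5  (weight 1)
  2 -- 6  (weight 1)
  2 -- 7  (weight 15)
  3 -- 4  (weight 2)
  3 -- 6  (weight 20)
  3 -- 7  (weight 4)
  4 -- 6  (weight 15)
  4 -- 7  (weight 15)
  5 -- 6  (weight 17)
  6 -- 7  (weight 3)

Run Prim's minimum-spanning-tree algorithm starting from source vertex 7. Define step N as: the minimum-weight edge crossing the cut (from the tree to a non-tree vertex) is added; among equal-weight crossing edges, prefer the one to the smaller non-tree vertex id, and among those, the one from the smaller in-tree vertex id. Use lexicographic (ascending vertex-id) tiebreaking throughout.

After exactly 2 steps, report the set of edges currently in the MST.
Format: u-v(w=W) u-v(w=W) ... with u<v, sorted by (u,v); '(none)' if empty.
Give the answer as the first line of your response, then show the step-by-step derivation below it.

2-6(w=1) 6-7(w=3)

step 1: add edge 6-7 (w=3); MST = {6-7(w=3)}
step 2: add edge 2-6 (w=1); MST = {2-6(w=1) 6-7(w=3)}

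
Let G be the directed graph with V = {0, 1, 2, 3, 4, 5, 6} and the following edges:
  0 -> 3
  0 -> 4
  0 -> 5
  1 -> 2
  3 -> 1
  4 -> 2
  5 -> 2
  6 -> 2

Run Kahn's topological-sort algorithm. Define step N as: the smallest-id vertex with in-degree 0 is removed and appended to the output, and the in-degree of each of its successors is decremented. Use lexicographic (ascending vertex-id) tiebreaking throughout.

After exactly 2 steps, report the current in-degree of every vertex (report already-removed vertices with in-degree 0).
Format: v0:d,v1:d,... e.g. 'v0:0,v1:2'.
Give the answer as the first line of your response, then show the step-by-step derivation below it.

v0:0,v1:0,v2:4,v3:0,v4:0,v5:0,v6:0

step 1: output 0; order=[0]; indeg=(0,1,4,0,0,0,0)
step 2: output 3; order=[0,3]; indeg=(0,0,4,0,0,0,0)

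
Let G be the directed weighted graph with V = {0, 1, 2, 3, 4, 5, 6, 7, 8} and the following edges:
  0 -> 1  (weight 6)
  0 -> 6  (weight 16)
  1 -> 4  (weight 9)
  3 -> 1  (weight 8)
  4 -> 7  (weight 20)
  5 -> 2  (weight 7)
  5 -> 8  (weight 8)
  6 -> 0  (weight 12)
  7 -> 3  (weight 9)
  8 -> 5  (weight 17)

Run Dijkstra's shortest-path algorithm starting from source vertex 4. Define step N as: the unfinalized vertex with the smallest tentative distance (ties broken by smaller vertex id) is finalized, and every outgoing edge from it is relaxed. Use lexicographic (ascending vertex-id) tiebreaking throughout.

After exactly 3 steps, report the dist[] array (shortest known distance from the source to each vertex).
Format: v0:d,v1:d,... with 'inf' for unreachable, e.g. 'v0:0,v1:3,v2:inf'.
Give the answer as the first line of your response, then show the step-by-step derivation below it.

v0:inf,v1:37,v2:inf,v3:29,v4:0,v5:inf,v6:inf,v7:20,v8:inf

step 1: dist = v0:inf,v1:inf,v2:inf,v3:inf,v4:0,v5:inf,v6:inf,v7:20,v8:inf
step 2: dist = v0:inf,v1:inf,v2:inf,v3:29,v4:0,v5:inf,v6:inf,v7:20,v8:inf
step 3: dist = v0:inf,v1:37,v2:inf,v3:29,v4:0,v5:inf,v6:inf,v7:20,v8:inf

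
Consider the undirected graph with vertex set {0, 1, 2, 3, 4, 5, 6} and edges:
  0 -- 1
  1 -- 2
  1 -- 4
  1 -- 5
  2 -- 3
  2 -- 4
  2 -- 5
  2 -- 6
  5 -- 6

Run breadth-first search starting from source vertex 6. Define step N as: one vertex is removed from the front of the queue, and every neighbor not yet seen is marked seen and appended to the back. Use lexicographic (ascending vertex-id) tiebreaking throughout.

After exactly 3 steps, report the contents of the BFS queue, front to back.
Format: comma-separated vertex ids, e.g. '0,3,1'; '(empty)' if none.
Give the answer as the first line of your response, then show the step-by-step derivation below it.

1,3,4

step 1: dequeue 6; queue=[2,5]; order=6
step 2: dequeue 2; queue=[5,1,3,4]; order=6,2
step 3: dequeue 5; queue=[1,3,4]; order=6,2,5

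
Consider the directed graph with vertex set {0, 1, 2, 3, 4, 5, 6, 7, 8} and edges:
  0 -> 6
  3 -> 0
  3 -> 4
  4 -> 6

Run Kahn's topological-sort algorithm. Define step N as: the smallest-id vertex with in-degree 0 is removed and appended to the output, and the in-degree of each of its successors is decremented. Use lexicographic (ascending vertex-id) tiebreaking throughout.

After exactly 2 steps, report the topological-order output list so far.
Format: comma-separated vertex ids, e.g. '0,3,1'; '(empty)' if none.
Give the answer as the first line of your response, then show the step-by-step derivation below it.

1,2

step 1: output 1; order=[1]; indeg=(1,0,0,0,1,0,2,0,0)
step 2: output 2; order=[1,2]; indeg=(1,0,0,0,1,0,2,0,0)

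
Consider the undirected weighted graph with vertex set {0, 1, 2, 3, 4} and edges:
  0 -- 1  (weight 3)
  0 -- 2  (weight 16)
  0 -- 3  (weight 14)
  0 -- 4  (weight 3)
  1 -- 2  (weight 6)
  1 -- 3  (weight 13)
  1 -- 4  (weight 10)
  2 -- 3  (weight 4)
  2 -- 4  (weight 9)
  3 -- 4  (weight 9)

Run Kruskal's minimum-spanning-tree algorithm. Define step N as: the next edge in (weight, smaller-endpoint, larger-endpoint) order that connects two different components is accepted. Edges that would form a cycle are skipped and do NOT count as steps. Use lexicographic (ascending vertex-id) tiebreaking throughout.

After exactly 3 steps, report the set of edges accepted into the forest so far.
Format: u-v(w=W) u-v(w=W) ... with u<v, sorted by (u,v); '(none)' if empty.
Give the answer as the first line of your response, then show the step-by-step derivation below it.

0-1(w=3) 0-4(w=3) 2-3(w=4)

step 1: add edge 0-1 (w=3); MST = {0-1(w=3)}
step 2: add edge 0-4 (w=3); MST = {0-1(w=3) 0-4(w=3)}
step 3: add edge 2-3 (w=4); MST = {0-1(w=3) 0-4(w=3) 2-3(w=4)}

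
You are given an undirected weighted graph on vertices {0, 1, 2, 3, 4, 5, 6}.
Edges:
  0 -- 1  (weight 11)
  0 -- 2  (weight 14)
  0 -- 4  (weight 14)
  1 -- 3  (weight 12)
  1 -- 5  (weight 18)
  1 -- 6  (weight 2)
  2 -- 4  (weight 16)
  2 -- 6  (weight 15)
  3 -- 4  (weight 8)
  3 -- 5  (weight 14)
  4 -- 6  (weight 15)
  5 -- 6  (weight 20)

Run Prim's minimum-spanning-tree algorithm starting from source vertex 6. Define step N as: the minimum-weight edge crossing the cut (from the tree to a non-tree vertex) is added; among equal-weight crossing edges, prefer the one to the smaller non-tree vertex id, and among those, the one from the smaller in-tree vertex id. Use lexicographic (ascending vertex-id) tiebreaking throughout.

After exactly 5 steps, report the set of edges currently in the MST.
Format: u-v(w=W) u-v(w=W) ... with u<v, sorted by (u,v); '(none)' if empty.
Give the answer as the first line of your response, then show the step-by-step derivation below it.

0-1(w=11) 0-2(w=14) 1-3(w=12) 1-6(w=2) 3-4(w=8)

step 1: add edge 1-6 (w=2); MST = {1-6(w=2)}
step 2: add edge 0-1 (w=11); MST = {0-1(w=11) 1-6(w=2)}
step 3: add edge 1-3 (w=12); MST = {0-1(w=11) 1-3(w=12) 1-6(w=2)}
step 4: add edge 3-4 (w=8); MST = {0-1(w=11) 1-3(w=12) 1-6(w=2) 3-4(w=8)}
step 5: add edge 0-2 (w=14); MST = {0-1(w=11) 0-2(w=14) 1-3(w=12) 1-6(w=2) 3-4(w=8)}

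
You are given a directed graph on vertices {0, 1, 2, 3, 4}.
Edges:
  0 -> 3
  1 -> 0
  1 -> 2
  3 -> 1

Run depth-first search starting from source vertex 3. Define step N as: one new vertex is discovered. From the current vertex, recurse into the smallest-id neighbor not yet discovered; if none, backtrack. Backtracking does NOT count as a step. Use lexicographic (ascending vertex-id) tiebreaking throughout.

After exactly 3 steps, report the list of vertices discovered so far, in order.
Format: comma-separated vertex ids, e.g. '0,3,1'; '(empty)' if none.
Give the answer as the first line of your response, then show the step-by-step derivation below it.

3,1,0

step 1: discover 3; path=3; order=3
step 2: discover 1; path=3>1; order=3,1
step 3: discover 0; path=3>1>0; order=3,1,0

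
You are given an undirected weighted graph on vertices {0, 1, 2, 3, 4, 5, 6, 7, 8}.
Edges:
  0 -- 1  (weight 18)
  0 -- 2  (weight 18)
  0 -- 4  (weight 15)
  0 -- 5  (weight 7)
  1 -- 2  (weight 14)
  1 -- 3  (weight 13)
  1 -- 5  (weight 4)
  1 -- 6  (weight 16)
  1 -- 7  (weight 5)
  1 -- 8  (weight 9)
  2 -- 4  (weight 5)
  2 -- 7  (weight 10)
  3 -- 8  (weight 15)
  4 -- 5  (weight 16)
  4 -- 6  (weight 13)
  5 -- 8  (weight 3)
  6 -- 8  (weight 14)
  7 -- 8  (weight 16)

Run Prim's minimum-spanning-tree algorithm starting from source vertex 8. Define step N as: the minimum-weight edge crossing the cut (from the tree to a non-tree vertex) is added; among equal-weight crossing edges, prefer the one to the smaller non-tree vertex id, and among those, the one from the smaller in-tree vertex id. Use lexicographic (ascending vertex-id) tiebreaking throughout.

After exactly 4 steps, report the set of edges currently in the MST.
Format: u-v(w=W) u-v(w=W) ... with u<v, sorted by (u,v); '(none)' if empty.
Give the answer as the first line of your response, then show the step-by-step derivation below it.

0-5(w=7) 1-5(w=4) 1-7(w=5) 5-8(w=3)

step 1: add edge 5-8 (w=3); MST = {5-8(w=3)}
step 2: add edge 1-5 (w=4); MST = {1-5(w=4) 5-8(w=3)}
step 3: add edge 1-7 (w=5); MST = {1-5(w=4) 1-7(w=5) 5-8(w=3)}
step 4: add edge 0-5 (w=7); MST = {0-5(w=7) 1-5(w=4) 1-7(w=5) 5-8(w=3)}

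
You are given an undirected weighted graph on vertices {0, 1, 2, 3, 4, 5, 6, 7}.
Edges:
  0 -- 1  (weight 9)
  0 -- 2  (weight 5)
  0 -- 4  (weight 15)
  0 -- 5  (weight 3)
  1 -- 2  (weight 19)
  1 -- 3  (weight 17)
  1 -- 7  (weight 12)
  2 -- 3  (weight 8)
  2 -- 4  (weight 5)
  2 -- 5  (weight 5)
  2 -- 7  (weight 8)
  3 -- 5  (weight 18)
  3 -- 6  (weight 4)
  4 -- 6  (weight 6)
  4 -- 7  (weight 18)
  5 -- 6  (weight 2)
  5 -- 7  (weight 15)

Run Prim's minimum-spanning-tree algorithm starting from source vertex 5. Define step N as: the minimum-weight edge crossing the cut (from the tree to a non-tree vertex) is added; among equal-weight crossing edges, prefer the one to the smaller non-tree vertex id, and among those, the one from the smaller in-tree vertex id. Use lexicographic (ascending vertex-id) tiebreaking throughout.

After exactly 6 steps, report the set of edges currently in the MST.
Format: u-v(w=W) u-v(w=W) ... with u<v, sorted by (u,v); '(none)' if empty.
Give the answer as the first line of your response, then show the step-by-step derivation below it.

0-2(w=5) 0-5(w=3) 2-4(w=5) 2-7(w=8) 3-6(w=4) 5-6(w=2)

step 1: add edge 5-6 (w=2); MST = {5-6(w=2)}
step 2: add edge 0-5 (w=3); MST = {0-5(w=3) 5-6(w=2)}
step 3: add edge 3-6 (w=4); MST = {0-5(w=3) 3-6(w=4) 5-6(w=2)}
step 4: add edge 0-2 (w=5); MST = {0-2(w=5) 0-5(w=3) 3-6(w=4) 5-6(w=2)}
step 5: add edge 2-4 (w=5); MST = {0-2(w=5) 0-5(w=3) 2-4(w=5) 3-6(w=4) 5-6(w=2)}
step 6: add edge 2-7 (w=8); MST = {0-2(w=5) 0-5(w=3) 2-4(w=5) 2-7(w=8) 3-6(w=4) 5-6(w=2)}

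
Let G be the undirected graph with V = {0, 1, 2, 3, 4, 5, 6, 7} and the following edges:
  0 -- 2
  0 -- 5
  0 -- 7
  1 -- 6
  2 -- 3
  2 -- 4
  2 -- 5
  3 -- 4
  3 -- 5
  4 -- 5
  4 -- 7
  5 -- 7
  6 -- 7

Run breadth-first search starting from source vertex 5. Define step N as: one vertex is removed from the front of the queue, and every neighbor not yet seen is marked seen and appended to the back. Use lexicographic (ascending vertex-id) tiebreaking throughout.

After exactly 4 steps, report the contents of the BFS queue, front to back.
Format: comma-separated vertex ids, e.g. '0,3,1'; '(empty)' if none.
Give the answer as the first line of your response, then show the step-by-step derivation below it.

4,7

step 1: dequeue 5; queue=[0,2,3,4,7]; order=5
step 2: dequeue 0; queue=[2,3,4,7]; order=5,0
step 3: dequeue 2; queue=[3,4,7]; order=5,0,2
step 4: dequeue 3; queue=[4,7]; order=5,0,2,3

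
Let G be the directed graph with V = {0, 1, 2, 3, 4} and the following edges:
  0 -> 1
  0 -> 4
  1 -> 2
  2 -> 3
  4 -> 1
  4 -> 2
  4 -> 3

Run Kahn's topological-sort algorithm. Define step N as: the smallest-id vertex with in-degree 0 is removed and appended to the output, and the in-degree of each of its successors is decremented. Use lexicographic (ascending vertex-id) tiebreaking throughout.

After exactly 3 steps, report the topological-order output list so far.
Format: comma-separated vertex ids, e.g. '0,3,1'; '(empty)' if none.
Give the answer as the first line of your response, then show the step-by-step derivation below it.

0,4,1

step 1: output 0; order=[0]; indeg=(0,1,2,2,0)
step 2: output 4; order=[0,4]; indeg=(0,0,1,1,0)
step 3: output 1; order=[0,4,1]; indeg=(0,0,0,1,0)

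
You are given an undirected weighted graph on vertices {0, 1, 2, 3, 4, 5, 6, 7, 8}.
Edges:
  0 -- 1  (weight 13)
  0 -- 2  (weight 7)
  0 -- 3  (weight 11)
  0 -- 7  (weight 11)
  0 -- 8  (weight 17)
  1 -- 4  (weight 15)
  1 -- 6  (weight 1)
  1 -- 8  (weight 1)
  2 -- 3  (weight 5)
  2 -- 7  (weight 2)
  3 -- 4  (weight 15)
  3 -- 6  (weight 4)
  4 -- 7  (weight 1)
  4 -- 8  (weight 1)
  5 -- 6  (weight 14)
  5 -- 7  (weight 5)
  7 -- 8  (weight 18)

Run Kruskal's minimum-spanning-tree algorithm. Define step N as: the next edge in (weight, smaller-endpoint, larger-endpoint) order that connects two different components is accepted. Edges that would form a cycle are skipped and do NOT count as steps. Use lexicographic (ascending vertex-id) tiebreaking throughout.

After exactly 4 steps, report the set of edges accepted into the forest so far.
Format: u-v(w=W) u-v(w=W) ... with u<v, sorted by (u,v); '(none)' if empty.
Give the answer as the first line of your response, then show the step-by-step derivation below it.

1-6(w=1) 1-8(w=1) 4-7(w=1) 4-8(w=1)

step 1: add edge 1-6 (w=1); MST = {1-6(w=1)}
step 2: add edge 1-8 (w=1); MST = {1-6(w=1) 1-8(w=1)}
step 3: add edge 4-7 (w=1); MST = {1-6(w=1) 1-8(w=1) 4-7(w=1)}
step 4: add edge 4-8 (w=1); MST = {1-6(w=1) 1-8(w=1) 4-7(w=1) 4-8(w=1)}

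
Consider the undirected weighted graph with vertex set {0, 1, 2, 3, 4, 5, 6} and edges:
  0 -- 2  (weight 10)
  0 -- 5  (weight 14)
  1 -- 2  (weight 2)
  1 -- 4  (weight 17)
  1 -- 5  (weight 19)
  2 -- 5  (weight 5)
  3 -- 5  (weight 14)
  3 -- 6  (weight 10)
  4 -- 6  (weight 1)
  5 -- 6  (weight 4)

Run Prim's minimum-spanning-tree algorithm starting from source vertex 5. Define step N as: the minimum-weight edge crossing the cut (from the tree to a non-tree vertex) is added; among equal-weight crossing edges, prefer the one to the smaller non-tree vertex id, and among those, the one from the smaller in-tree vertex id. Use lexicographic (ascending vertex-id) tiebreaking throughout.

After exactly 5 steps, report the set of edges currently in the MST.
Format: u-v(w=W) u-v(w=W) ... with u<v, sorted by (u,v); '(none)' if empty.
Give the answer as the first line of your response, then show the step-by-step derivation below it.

0-2(w=10) 1-2(w=2) 2-5(w=5) 4-6(w=1) 5-6(w=4)

step 1: add edge 5-6 (w=4); MST = {5-6(w=4)}
step 2: add edge 4-6 (w=1); MST = {4-6(w=1) 5-6(w=4)}
step 3: add edge 2-5 (w=5); MST = {2-5(w=5) 4-6(w=1) 5-6(w=4)}
step 4: add edge 1-2 (w=2); MST = {1-2(w=2) 2-5(w=5) 4-6(w=1) 5-6(w=4)}
step 5: add edge 0-2 (w=10); MST = {0-2(w=10) 1-2(w=2) 2-5(w=5) 4-6(w=1) 5-6(w=4)}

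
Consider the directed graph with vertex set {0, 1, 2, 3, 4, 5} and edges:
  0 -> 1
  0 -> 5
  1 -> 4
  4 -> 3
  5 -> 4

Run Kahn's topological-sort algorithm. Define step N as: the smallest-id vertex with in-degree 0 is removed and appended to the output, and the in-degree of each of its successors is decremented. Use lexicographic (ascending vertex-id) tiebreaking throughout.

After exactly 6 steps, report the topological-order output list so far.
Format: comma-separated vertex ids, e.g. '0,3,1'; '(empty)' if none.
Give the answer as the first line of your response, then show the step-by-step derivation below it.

0,1,2,5,4,3

step 1: output 0; order=[0]; indeg=(0,0,0,1,2,0)
step 2: output 1; order=[0,1]; indeg=(0,0,0,1,1,0)
step 3: output 2; order=[0,1,2]; indeg=(0,0,0,1,1,0)
step 4: output 5; order=[0,1,2,5]; indeg=(0,0,0,1,0,0)
step 5: output 4; order=[0,1,2,5,4]; indeg=(0,0,0,0,0,0)
step 6: output 3; order=[0,1,2,5,4,3]; indeg=(0,0,0,0,0,0)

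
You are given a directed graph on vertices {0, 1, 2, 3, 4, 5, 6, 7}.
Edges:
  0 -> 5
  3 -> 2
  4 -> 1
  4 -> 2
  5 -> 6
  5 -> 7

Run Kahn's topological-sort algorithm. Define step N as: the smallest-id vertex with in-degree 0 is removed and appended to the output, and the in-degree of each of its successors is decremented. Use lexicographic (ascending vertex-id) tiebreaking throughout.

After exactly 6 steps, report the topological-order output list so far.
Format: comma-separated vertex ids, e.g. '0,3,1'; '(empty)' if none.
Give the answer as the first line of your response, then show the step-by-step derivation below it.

0,3,4,1,2,5

step 1: output 0; order=[0]; indeg=(0,1,2,0,0,0,1,1)
step 2: output 3; order=[0,3]; indeg=(0,1,1,0,0,0,1,1)
step 3: output 4; order=[0,3,4]; indeg=(0,0,0,0,0,0,1,1)
step 4: output 1; order=[0,3,4,1]; indeg=(0,0,0,0,0,0,1,1)
step 5: output 2; order=[0,3,4,1,2]; indeg=(0,0,0,0,0,0,1,1)
step 6: output 5; order=[0,3,4,1,2,5]; indeg=(0,0,0,0,0,0,0,0)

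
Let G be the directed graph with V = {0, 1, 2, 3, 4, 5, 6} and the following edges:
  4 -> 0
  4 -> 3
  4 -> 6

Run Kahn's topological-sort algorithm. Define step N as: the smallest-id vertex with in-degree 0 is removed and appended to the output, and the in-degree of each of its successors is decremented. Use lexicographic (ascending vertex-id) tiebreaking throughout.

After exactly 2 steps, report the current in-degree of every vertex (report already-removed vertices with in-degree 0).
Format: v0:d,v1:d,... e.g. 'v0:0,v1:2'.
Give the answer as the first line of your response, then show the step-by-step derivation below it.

v0:1,v1:0,v2:0,v3:1,v4:0,v5:0,v6:1

step 1: output 1; order=[1]; indeg=(1,0,0,1,0,0,1)
step 2: output 2; order=[1,2]; indeg=(1,0,0,1,0,0,1)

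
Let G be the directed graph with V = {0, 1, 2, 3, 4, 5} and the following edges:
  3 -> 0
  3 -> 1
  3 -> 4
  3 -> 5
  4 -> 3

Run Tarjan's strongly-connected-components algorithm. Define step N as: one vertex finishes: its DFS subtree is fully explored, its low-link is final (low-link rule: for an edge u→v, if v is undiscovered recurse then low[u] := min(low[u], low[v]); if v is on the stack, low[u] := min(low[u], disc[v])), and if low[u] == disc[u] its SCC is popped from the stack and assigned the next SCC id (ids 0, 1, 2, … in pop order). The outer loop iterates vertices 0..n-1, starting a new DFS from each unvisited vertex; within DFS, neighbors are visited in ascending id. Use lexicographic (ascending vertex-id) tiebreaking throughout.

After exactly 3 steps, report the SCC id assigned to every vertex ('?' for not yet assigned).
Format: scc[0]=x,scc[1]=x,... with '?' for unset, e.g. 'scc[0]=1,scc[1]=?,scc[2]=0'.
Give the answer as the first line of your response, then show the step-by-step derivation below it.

scc[0]=0,scc[1]=1,scc[2]=2,scc[3]=?,scc[4]=?,scc[5]=?

step 1: low=(low[0]=0,low[1]=?,low[2]=?,low[3]=?,low[4]=?,low[5]=?); scc=(scc[0]=0,scc[1]=?,scc[2]=?,scc[3]=?,scc[4]=?,scc[5]=?)
step 2: low=(low[0]=0,low[1]=1,low[2]=?,low[3]=?,low[4]=?,low[5]=?); scc=(scc[0]=0,scc[1]=1,scc[2]=?,scc[3]=?,scc[4]=?,scc[5]=?)
step 3: low=(low[0]=0,low[1]=1,low[2]=2,low[3]=?,low[4]=?,low[5]=?); scc=(scc[0]=0,scc[1]=1,scc[2]=2,scc[3]=?,scc[4]=?,scc[5]=?)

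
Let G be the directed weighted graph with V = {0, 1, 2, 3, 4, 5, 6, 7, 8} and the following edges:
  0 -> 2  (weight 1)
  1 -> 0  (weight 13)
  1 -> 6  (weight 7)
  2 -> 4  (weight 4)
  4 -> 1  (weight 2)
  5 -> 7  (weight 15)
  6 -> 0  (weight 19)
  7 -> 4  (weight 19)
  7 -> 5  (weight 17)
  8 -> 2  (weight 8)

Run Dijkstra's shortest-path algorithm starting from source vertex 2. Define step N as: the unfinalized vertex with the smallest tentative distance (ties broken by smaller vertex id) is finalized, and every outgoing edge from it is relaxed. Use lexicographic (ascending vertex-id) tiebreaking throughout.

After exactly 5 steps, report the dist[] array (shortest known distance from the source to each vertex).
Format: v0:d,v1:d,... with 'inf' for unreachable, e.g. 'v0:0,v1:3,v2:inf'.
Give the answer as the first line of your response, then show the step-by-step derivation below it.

v0:19,v1:6,v2:0,v3:inf,v4:4,v5:inf,v6:13,v7:inf,v8:inf

step 1: dist = v0:inf,v1:inf,v2:0,v3:inf,v4:4,v5:inf,v6:inf,v7:inf,v8:inf
step 2: dist = v0:inf,v1:6,v2:0,v3:inf,v4:4,v5:inf,v6:inf,v7:inf,v8:inf
step 3: dist = v0:19,v1:6,v2:0,v3:inf,v4:4,v5:inf,v6:13,v7:inf,v8:inf
step 4: dist = v0:19,v1:6,v2:0,v3:inf,v4:4,v5:inf,v6:13,v7:inf,v8:inf
step 5: dist = v0:19,v1:6,v2:0,v3:inf,v4:4,v5:inf,v6:13,v7:inf,v8:inf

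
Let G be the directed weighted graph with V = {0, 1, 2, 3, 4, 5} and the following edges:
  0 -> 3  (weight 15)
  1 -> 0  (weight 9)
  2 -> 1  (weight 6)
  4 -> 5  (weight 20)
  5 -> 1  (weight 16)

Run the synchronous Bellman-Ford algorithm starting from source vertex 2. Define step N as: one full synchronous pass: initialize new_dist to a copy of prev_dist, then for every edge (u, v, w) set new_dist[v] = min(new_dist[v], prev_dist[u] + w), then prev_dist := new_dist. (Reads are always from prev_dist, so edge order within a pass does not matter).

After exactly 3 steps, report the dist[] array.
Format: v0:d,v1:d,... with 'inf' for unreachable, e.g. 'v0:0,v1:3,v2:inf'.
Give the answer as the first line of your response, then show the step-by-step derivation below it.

v0:15,v1:6,v2:0,v3:30,v4:inf,v5:inf

step 1: dist = v0:inf,v1:6,v2:0,v3:inf,v4:inf,v5:inf
step 2: dist = v0:15,v1:6,v2:0,v3:inf,v4:inf,v5:inf
step 3: dist = v0:15,v1:6,v2:0,v3:30,v4:inf,v5:inf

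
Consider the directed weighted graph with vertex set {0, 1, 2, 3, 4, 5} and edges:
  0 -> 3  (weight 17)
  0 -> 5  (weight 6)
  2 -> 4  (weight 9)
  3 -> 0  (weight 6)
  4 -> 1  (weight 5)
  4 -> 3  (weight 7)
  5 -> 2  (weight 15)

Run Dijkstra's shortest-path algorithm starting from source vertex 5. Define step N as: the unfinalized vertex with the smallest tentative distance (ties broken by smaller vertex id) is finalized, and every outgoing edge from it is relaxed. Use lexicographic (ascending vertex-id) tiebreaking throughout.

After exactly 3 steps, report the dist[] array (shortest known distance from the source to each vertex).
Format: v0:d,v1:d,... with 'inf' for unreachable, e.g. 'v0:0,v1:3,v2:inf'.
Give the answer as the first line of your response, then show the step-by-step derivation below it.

v0:inf,v1:29,v2:15,v3:31,v4:24,v5:0

step 1: dist = v0:inf,v1:inf,v2:15,v3:inf,v4:inf,v5:0
step 2: dist = v0:inf,v1:inf,v2:15,v3:inf,v4:24,v5:0
step 3: dist = v0:inf,v1:29,v2:15,v3:31,v4:24,v5:0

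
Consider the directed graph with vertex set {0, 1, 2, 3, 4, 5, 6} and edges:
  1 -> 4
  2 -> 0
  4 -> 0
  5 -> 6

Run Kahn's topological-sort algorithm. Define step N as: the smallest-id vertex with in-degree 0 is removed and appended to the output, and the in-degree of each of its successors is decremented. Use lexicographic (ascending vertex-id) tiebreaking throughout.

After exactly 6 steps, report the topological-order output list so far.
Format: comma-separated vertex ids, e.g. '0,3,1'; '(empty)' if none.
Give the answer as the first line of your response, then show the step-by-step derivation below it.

1,2,3,4,0,5

step 1: output 1; order=[1]; indeg=(2,0,0,0,0,0,1)
step 2: output 2; order=[1,2]; indeg=(1,0,0,0,0,0,1)
step 3: output 3; order=[1,2,3]; indeg=(1,0,0,0,0,0,1)
step 4: output 4; order=[1,2,3,4]; indeg=(0,0,0,0,0,0,1)
step 5: output 0; order=[1,2,3,4,0]; indeg=(0,0,0,0,0,0,1)
step 6: output 5; order=[1,2,3,4,0,5]; indeg=(0,0,0,0,0,0,0)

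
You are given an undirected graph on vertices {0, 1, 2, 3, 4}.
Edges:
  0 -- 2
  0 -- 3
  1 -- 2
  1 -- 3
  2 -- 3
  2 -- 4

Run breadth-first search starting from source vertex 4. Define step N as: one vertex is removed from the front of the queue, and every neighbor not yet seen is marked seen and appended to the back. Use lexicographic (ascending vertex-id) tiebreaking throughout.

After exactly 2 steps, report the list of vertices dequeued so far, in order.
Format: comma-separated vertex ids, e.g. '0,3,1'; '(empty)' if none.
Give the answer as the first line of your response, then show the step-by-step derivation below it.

4,2

step 1: dequeue 4; queue=[2]; order=4
step 2: dequeue 2; queue=[0,1,3]; order=4,2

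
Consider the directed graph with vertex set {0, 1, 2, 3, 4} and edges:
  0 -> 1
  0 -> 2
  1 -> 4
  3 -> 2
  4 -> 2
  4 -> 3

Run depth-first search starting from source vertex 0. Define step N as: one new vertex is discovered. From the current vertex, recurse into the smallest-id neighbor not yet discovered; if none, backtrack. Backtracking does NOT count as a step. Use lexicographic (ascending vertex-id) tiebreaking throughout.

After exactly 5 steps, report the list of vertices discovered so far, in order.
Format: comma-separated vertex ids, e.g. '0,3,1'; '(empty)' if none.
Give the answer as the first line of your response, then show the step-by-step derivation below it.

0,1,4,2,3

step 1: discover 0; path=0; order=0
step 2: discover 1; path=0>1; order=0,1
step 3: discover 4; path=0>1>4; order=0,1,4
step 4: discover 2; path=0>1>4>2; order=0,1,4,2
step 5: discover 3; path=0>1>4>3; order=0,1,4,2,3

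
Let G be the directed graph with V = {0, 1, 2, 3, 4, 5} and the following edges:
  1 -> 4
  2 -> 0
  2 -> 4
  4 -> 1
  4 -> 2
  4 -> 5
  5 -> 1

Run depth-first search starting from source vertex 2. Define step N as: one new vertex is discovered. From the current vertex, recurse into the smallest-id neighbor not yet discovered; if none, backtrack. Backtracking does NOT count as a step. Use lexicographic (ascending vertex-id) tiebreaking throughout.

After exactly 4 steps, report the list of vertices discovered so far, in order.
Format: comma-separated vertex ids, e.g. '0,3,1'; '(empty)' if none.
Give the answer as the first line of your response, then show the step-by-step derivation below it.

2,0,4,1

step 1: discover 2; path=2; order=2
step 2: discover 0; path=2>0; order=2,0
step 3: discover 4; path=2>4; order=2,0,4
step 4: discover 1; path=2>4>1; order=2,0,4,1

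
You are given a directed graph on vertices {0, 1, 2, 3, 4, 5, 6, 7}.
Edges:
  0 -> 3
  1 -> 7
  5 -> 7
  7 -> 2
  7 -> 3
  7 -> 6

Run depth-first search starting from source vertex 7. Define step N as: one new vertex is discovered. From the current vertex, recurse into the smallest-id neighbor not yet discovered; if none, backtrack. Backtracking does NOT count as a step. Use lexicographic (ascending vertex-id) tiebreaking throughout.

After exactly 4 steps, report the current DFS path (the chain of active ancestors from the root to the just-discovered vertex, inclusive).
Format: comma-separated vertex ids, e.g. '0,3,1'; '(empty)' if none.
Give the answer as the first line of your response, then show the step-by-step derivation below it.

7,6

step 1: discover 7; path=7; order=7
step 2: discover 2; path=7>2; order=7,2
step 3: discover 3; path=7>3; order=7,2,3
step 4: discover 6; path=7>6; order=7,2,3,6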